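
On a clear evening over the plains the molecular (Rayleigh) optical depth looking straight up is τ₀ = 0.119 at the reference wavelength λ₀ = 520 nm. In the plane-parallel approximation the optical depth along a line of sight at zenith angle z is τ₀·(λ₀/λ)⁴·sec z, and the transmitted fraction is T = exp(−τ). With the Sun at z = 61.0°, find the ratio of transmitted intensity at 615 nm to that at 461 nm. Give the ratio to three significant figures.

Airmass: sec 61.0° = 2.0627.
τ(615 nm) = 0.119 × (520/615)⁴ × 2.0627 = 0.119 × 0.5111 × 2.0627 = 0.1255.
τ(461 nm) = 0.119 × (520/461)⁴ × 2.0627 = 0.119 × 1.6189 × 2.0627 = 0.3974.
T(615)/T(461) = exp(τ_B − τ_A) = exp(0.2719) = 1.3125.

1.31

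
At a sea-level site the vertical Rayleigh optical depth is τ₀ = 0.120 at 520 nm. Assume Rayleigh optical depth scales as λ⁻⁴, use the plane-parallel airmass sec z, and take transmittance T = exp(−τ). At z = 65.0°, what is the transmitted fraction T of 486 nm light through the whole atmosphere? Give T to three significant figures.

0.689

sec 65.0° = 2.3662.
τ = 0.120 × (520/486)⁴ × 2.3662 = 0.120 × 1.3106 × 2.3662 = 0.3721.
T = exp(−0.3721) = 0.6893.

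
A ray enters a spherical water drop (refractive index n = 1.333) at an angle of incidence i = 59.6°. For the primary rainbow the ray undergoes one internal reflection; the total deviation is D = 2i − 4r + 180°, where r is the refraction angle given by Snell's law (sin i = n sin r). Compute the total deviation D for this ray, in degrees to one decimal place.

137.9°

sin r = sin 59.6° / 1.333 = 0.8625/1.333 = 0.6470; r = 40.32°.
D = 2·59.6° − 4·40.32° + 180° = 119.20° − 161.28° + 180° = 137.92°.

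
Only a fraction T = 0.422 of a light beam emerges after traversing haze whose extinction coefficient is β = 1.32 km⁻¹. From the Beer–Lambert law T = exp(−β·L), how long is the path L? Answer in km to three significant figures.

Beer–Lambert: T = exp(−βL) ⇒ L = −ln(T)/β = −ln(0.422)/1.32 = 0.8627/1.32 = 0.6536 km.

0.654 km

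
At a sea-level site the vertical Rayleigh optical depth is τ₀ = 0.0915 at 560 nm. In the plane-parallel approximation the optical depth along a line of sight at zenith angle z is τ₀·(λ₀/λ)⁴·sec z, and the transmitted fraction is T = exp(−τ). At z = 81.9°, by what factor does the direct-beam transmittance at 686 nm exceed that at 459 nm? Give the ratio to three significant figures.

Airmass: sec 81.9° = 7.0972.
τ(686 nm) = 0.0915 × (560/686)⁴ × 7.0972 = 0.0915 × 0.4441 × 7.0972 = 0.2884.
τ(459 nm) = 0.0915 × (560/459)⁴ × 7.0972 = 0.0915 × 2.2157 × 7.0972 = 1.4388.
T(686)/T(459) = exp(τ_B − τ_A) = exp(1.1504) = 3.1596.

3.16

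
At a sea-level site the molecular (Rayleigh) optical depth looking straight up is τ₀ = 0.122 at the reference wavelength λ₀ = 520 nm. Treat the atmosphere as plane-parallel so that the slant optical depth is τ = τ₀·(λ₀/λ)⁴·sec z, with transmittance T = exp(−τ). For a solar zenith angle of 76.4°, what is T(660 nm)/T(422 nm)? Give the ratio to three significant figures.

2.71

Airmass: sec 76.4° = 4.2527.
τ(660 nm) = 0.122 × (520/660)⁴ × 4.2527 = 0.122 × 0.3853 × 4.2527 = 0.1999.
τ(422 nm) = 0.122 × (520/422)⁴ × 4.2527 = 0.122 × 2.3055 × 4.2527 = 1.1962.
T(660)/T(422) = exp(τ_B − τ_A) = exp(0.9962) = 2.7081.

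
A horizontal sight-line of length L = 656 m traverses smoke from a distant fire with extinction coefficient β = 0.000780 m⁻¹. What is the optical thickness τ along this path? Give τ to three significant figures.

τ = β·L = 0.000780 × 656 = 0.5117.

0.512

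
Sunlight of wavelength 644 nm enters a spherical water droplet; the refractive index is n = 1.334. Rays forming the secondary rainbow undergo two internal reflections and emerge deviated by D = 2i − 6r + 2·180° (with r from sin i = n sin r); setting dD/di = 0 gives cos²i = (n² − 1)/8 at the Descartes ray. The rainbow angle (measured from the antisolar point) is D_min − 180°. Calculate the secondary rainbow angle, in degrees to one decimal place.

51.2°

cos²i = (1.77956 − 1)/8 = 0.09744; i = arccos(0.31216) = 71.810°.
sin r = sin 71.810°/1.334 = 0.71217; r = 45.411°.
D_min = 2·71.810° − 6·45.411° + 360° = 231.153°.
Rainbow angle = D_min − 180° = 51.153°.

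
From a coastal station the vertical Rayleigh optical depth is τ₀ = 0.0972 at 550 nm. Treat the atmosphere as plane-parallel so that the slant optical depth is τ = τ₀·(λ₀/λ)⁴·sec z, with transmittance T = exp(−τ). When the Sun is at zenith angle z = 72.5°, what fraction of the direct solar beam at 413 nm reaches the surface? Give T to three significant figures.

0.362

sec 72.5° = 3.3255.
τ = 0.0972 × (550/413)⁴ × 3.3255 = 0.0972 × 3.1452 × 3.3255 = 1.0167.
T = exp(−1.0167) = 0.3618.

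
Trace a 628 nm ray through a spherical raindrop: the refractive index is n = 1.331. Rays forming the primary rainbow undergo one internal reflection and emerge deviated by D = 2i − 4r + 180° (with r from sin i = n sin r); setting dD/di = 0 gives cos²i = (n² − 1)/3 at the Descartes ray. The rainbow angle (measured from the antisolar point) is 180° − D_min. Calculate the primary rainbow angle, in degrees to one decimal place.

cos²i = (1.77156 − 1)/3 = 0.25719; i = arccos(0.50714) = 59.527°.
sin r = sin 59.527°/1.331 = 0.64753; r = 40.356°.
D_min = 2·59.527° − 4·40.356° + 180° = 137.630°.
Rainbow angle = 180° − D_min = 42.370°.

42.4°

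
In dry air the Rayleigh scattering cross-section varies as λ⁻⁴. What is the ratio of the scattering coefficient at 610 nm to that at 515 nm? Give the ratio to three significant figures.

Rayleigh scattering ∝ λ⁻⁴, so the ratio of coefficients is the inverse fourth power of the wavelength ratio.
σ(610)/σ(515) = (515/610)⁴ = (0.8443)⁴ = 0.5081.

0.508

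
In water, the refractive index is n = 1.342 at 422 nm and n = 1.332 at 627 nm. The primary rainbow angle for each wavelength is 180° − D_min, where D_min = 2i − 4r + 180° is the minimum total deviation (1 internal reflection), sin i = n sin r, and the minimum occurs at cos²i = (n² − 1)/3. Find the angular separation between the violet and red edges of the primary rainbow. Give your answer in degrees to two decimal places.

1.44°

At 422 nm (n = 1.342): cos²i = 0.26699 → i = 58.888°, r = 39.641°, D_min = 139.213°, rainbow angle = 40.787°.
At 627 nm (n = 1.332): cos²i = 0.25807 → i = 59.469°, r = 40.290°, D_min = 137.776°, rainbow angle = 42.224°.
Angular width = |40.787° − 42.224°| = 1.437°.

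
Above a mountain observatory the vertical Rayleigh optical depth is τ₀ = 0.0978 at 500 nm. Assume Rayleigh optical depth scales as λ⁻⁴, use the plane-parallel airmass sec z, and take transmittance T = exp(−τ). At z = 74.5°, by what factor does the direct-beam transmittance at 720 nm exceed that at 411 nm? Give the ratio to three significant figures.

Airmass: sec 74.5° = 3.7420.
τ(720 nm) = 0.0978 × (500/720)⁴ × 3.7420 = 0.0978 × 0.2326 × 3.7420 = 0.0851.
τ(411 nm) = 0.0978 × (500/411)⁴ × 3.7420 = 0.0978 × 2.1903 × 3.7420 = 0.8016.
T(720)/T(411) = exp(τ_B − τ_A) = exp(0.7165) = 2.0472.

2.05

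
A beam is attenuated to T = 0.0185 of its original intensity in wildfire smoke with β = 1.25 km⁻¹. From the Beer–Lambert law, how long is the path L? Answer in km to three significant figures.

Beer–Lambert: T = exp(−βL) ⇒ L = −ln(T)/β = −ln(0.0185)/1.25 = 3.9900/1.25 = 3.192 km.

3.19 km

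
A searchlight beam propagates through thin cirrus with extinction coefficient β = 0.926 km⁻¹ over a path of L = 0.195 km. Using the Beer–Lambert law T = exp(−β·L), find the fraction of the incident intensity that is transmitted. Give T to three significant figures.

τ = β·L = 0.926 × 0.195 = 0.1806.
T = exp(−0.1806) = 0.8348.

0.835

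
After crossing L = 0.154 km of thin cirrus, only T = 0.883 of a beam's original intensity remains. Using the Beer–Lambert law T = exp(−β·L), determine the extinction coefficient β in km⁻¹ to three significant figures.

0.808 km⁻¹

Beer–Lambert: T = exp(−βL) ⇒ β = −ln(T)/L = −ln(0.883)/0.154 = 0.1244/0.154 = 0.808 km⁻¹.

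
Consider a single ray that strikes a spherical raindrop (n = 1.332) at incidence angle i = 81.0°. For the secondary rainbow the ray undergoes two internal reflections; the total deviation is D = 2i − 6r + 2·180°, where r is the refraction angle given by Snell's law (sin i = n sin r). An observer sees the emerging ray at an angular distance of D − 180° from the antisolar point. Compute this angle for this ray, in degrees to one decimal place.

sin r = sin 81.0° / 1.332 = 0.9877/1.332 = 0.7415; r = 47.86°.
D = 2·81.0° − 6·47.86° + 2·180° = 162.00° − 287.16° + 360° = 234.84°.
Angle from antisolar point = D − 180° = 54.84°.

54.8°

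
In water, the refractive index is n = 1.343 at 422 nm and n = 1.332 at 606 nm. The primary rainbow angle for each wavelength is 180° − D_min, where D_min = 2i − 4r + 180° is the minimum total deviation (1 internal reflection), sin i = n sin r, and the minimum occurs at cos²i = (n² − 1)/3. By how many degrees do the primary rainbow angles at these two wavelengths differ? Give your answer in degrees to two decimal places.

1.58°

At 422 nm (n = 1.343): cos²i = 0.26788 → i = 58.830°, r = 39.577°, D_min = 139.354°, rainbow angle = 40.646°.
At 606 nm (n = 1.332): cos²i = 0.25807 → i = 59.469°, r = 40.290°, D_min = 137.776°, rainbow angle = 42.224°.
Angular width = |40.646° − 42.224°| = 1.578°.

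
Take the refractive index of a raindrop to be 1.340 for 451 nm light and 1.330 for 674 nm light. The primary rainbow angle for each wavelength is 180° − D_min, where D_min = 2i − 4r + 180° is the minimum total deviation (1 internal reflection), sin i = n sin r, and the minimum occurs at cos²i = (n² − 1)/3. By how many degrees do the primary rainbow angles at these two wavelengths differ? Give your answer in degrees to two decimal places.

At 451 nm (n = 1.340): cos²i = 0.26520 → i = 59.004°, r = 39.770°, D_min = 138.929°, rainbow angle = 41.071°.
At 674 nm (n = 1.330): cos²i = 0.25630 → i = 59.585°, r = 40.422°, D_min = 137.484°, rainbow angle = 42.516°.
Angular width = |41.071° − 42.516°| = 1.445°.

1.45°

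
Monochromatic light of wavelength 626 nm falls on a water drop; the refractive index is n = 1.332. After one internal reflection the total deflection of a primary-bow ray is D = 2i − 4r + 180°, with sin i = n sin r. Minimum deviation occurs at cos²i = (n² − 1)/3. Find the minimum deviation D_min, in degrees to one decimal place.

137.8°

cos²i = (1.77422 − 1)/3 = 0.25807; i = arccos(0.50801) = 59.469°.
sin r = sin 59.469°/1.332 = 0.64666; r = 40.290°.
D_min = 2·59.469° − 4·40.290° + 180° = 137.776°.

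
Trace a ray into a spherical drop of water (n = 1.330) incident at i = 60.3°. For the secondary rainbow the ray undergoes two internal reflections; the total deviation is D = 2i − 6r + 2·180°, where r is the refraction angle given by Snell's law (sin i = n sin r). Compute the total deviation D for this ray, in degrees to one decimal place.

sin r = sin 60.3° / 1.330 = 0.8686/1.330 = 0.6531; r = 40.78°.
D = 2·60.3° − 6·40.78° + 2·180° = 120.60° − 244.66° + 360° = 235.94°.

235.9°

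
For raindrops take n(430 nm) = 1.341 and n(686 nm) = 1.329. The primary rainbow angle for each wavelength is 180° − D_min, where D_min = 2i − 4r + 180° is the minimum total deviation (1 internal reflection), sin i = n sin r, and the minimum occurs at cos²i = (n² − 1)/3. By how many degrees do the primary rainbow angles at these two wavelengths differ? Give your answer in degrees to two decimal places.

1.73°

At 430 nm (n = 1.341): cos²i = 0.26609 → i = 58.946°, r = 39.705°, D_min = 139.071°, rainbow angle = 40.929°.
At 686 nm (n = 1.329): cos²i = 0.25541 → i = 59.643°, r = 40.487°, D_min = 137.337°, rainbow angle = 42.663°.
Angular width = |40.929° − 42.663°| = 1.735°.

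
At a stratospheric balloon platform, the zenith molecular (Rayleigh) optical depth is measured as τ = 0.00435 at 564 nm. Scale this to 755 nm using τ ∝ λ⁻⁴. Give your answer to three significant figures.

τ(755 nm) = τ(564 nm) × (564/755)⁴ = 0.00435 × (0.7470)⁴ = 0.00435 × 0.3114 = 0.0014.

0.00135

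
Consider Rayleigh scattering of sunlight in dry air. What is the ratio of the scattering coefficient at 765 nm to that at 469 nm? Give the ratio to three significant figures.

Rayleigh scattering ∝ λ⁻⁴, so the ratio of coefficients is the inverse fourth power of the wavelength ratio.
σ(765)/σ(469) = (469/765)⁴ = (0.6131)⁴ = 0.1413.

0.141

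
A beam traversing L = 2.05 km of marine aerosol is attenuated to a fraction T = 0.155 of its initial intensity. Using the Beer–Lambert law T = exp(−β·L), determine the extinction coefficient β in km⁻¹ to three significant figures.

Beer–Lambert: T = exp(−βL) ⇒ β = −ln(T)/L = −ln(0.155)/2.05 = 1.8643/2.05 = 0.9094 km⁻¹.

0.909 km⁻¹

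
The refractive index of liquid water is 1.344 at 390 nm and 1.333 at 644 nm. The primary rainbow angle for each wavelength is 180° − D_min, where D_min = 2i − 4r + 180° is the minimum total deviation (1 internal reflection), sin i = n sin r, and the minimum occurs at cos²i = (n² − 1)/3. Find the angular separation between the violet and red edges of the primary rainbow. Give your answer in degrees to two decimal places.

At 390 nm (n = 1.344): cos²i = 0.26878 → i = 58.772°, r = 39.512°, D_min = 139.495°, rainbow angle = 40.505°.
At 644 nm (n = 1.333): cos²i = 0.25896 → i = 59.410°, r = 40.225°, D_min = 137.922°, rainbow angle = 42.078°.
Angular width = |40.505° − 42.078°| = 1.573°.

1.57°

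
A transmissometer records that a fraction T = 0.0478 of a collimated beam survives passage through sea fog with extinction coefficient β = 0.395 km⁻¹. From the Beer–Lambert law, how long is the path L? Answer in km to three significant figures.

7.70 km

Beer–Lambert: T = exp(−βL) ⇒ L = −ln(T)/β = −ln(0.0478)/0.395 = 3.0407/0.395 = 7.698 km.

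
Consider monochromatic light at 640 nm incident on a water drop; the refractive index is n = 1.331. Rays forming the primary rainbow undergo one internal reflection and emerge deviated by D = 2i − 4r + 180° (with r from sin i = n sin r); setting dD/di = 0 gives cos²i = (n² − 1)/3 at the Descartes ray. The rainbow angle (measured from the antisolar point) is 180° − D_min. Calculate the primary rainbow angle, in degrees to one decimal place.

42.4°

cos²i = (1.77156 − 1)/3 = 0.25719; i = arccos(0.50714) = 59.527°.
sin r = sin 59.527°/1.331 = 0.64753; r = 40.356°.
D_min = 2·59.527° − 4·40.356° + 180° = 137.630°.
Rainbow angle = 180° − D_min = 42.370°.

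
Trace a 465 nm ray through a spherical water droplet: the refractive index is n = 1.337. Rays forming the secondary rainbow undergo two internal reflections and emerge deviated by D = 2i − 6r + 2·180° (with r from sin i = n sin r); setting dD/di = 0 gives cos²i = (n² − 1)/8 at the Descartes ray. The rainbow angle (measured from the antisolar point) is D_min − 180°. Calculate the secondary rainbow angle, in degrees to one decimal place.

51.9°

cos²i = (1.78757 − 1)/8 = 0.09845; i = arccos(0.31376) = 71.714°.
sin r = sin 71.714°/1.337 = 0.71017; r = 45.249°.
D_min = 2·71.714° − 6·45.249° + 360° = 231.934°.
Rainbow angle = D_min − 180° = 51.934°.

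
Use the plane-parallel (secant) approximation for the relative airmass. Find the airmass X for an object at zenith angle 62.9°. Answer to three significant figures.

2.20

X = sec z = 1/cos 62.9° = 1/0.4555 = 2.1952.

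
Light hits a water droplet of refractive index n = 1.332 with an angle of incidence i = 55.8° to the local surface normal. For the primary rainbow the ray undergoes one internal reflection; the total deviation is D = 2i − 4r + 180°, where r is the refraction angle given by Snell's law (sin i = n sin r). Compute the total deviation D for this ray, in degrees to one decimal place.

sin r = sin 55.8° / 1.332 = 0.8271/1.332 = 0.6209; r = 38.38°.
D = 2·55.8° − 4·38.38° + 180° = 111.60° − 153.54° + 180° = 138.06°.

138.1°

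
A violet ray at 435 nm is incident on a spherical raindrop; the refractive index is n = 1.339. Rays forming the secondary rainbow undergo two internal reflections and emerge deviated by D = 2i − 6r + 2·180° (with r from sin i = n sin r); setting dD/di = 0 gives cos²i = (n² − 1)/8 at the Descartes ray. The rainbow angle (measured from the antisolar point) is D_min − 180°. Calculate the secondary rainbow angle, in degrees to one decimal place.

52.5°

cos²i = (1.79292 − 1)/8 = 0.09912; i = arccos(0.31483) = 71.650°.
sin r = sin 71.650°/1.339 = 0.70885; r = 45.141°.
D_min = 2·71.650° − 6·45.141° + 360° = 232.451°.
Rainbow angle = D_min − 180° = 52.451°.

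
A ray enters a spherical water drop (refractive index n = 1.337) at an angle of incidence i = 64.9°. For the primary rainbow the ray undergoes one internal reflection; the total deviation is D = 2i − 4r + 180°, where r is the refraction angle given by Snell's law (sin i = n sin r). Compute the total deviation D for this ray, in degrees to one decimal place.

139.3°

sin r = sin 64.9° / 1.337 = 0.9056/1.337 = 0.6773; r = 42.63°.
D = 2·64.9° − 4·42.63° + 180° = 129.80° − 170.54° + 180° = 139.26°.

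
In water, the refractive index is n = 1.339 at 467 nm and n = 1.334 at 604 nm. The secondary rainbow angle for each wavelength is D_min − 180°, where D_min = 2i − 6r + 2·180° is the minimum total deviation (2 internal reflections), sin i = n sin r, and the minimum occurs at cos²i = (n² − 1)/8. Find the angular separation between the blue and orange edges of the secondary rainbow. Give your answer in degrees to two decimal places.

1.30°

At 467 nm (n = 1.339): cos²i = 0.09912 → i = 71.650°, r = 45.141°, D_min = 232.451°, rainbow angle = 52.451°.
At 604 nm (n = 1.334): cos²i = 0.09744 → i = 71.810°, r = 45.411°, D_min = 231.153°, rainbow angle = 51.153°.
Angular width = |52.451° − 51.153°| = 1.299°.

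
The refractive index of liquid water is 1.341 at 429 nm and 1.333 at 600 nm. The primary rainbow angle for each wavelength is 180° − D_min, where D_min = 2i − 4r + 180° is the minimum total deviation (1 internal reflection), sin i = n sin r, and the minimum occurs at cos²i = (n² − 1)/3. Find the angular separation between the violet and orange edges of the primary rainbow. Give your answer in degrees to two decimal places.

At 429 nm (n = 1.341): cos²i = 0.26609 → i = 58.946°, r = 39.705°, D_min = 139.071°, rainbow angle = 40.929°.
At 600 nm (n = 1.333): cos²i = 0.25896 → i = 59.410°, r = 40.225°, D_min = 137.922°, rainbow angle = 42.078°.
Angular width = |40.929° − 42.078°| = 1.149°.

1.15°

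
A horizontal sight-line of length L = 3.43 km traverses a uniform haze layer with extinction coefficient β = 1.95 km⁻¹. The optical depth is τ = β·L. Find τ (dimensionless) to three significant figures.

τ = β·L = 1.95 × 3.43 = 6.6885.

6.69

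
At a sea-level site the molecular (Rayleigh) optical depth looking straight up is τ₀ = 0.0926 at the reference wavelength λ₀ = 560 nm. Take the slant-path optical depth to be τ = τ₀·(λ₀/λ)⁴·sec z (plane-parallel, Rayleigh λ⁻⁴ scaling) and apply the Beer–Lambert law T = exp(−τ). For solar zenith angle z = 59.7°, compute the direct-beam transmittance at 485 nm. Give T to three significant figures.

0.722

sec 59.7° = 1.9821.
τ = 0.0926 × (560/485)⁴ × 1.9821 = 0.0926 × 1.7774 × 1.9821 = 0.3262.
T = exp(−0.3262) = 0.7216.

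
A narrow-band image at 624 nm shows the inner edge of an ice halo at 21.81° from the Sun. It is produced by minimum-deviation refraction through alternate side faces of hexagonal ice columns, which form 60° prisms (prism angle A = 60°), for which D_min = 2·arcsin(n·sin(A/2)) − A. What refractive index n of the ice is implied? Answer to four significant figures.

Rearranging: n = sin((D_min + A)/2) / sin(A/2).
(D_min + A)/2 = (21.81° + 60°)/2 = 40.905°.
n = sin 40.905° / sin 30° = 0.6548 / 0.5000 = 1.3096.

1.310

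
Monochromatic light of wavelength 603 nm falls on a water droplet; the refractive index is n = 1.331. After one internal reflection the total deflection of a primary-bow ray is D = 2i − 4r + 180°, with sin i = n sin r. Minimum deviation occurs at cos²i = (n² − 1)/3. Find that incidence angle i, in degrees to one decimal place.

59.5°

cos²i = (1.331² − 1)/3 = (1.77156 − 1)/3 = 0.25719.
cos i = 0.50714, so i = 59.527°.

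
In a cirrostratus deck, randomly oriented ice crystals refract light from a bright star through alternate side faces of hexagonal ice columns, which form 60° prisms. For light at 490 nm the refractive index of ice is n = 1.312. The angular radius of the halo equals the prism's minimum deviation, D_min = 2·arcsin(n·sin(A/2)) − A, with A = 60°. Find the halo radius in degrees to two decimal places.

n·sin(A/2) = 1.312 × sin 30° = 1.312 × 0.5000 = 0.6560.
D_min = 2·arcsin(0.6560) − 60° = 2 × 40.996° − 60° = 21.991°.

21.99°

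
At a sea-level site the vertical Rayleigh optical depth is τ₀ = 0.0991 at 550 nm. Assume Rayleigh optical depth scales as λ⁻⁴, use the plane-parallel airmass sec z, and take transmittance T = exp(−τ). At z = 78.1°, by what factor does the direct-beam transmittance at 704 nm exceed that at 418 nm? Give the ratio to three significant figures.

3.53

Airmass: sec 78.1° = 4.8496.
τ(704 nm) = 0.0991 × (550/704)⁴ × 4.8496 = 0.0991 × 0.3725 × 4.8496 = 0.1790.
τ(418 nm) = 0.0991 × (550/418)⁴ × 4.8496 = 0.0991 × 2.9974 × 4.8496 = 1.4405.
T(704)/T(418) = exp(τ_B − τ_A) = exp(1.2615) = 3.5307.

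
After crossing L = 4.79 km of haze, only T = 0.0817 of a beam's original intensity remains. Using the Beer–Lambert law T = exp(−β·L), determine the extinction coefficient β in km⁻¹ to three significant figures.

0.523 km⁻¹

Beer–Lambert: T = exp(−βL) ⇒ β = −ln(T)/L = −ln(0.0817)/4.79 = 2.5047/4.79 = 0.5229 km⁻¹.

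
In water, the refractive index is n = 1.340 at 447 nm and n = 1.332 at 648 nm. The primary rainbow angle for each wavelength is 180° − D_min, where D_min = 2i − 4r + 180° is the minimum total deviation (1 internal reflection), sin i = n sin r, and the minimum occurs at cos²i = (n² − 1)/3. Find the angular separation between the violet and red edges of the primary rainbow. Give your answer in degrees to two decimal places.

1.15°

At 447 nm (n = 1.340): cos²i = 0.26520 → i = 59.004°, r = 39.770°, D_min = 138.929°, rainbow angle = 41.071°.
At 648 nm (n = 1.332): cos²i = 0.25807 → i = 59.469°, r = 40.290°, D_min = 137.776°, rainbow angle = 42.224°.
Angular width = |41.071° − 42.224°| = 1.153°.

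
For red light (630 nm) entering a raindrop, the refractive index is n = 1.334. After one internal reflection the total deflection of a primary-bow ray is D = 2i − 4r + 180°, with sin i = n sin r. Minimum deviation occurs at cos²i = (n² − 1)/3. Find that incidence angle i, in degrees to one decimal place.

cos²i = (1.334² − 1)/3 = (1.77956 − 1)/3 = 0.25985.
cos i = 0.50976, so i = 59.352°.

59.4°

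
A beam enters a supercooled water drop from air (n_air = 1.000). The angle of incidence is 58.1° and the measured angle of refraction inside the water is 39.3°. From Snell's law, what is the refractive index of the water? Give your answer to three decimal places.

1.340

n = sin θ_i / sin θ_r = sin 58.1° / sin 39.3° = 0.8490 / 0.6334 = 1.3404.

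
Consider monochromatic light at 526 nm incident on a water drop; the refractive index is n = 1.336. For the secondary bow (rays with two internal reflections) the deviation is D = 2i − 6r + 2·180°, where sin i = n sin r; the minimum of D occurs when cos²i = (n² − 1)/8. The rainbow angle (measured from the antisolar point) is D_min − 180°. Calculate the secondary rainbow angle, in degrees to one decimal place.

51.7°

cos²i = (1.78490 − 1)/8 = 0.09811; i = arccos(0.31323) = 71.746°.
sin r = sin 71.746°/1.336 = 0.71084; r = 45.303°.
D_min = 2·71.746° − 6·45.303° + 360° = 231.674°.
Rainbow angle = D_min − 180° = 51.674°.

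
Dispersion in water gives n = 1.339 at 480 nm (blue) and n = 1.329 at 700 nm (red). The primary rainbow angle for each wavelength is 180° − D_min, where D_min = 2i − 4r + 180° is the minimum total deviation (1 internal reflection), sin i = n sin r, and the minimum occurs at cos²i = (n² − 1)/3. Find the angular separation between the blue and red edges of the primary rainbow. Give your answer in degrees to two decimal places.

1.45°

At 480 nm (n = 1.339): cos²i = 0.26431 → i = 59.062°, r = 39.834°, D_min = 138.786°, rainbow angle = 41.214°.
At 700 nm (n = 1.329): cos²i = 0.25541 → i = 59.643°, r = 40.487°, D_min = 137.337°, rainbow angle = 42.663°.
Angular width = |41.214° − 42.663°| = 1.450°.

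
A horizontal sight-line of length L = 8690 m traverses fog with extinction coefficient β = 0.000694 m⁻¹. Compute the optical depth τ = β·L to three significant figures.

6.03

τ = β·L = 0.000694 × 8690 = 6.0309.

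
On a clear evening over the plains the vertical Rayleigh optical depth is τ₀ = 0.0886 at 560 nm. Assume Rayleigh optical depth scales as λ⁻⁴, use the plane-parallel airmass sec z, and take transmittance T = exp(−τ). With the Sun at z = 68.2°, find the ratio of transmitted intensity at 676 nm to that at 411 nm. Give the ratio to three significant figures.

2.03

Airmass: sec 68.2° = 2.6927.
τ(676 nm) = 0.0886 × (560/676)⁴ × 2.6927 = 0.0886 × 0.4709 × 2.6927 = 0.1124.
τ(411 nm) = 0.0886 × (560/411)⁴ × 2.6927 = 0.0886 × 3.4466 × 2.6927 = 0.8223.
T(676)/T(411) = exp(τ_B − τ_A) = exp(0.7099) = 2.0338.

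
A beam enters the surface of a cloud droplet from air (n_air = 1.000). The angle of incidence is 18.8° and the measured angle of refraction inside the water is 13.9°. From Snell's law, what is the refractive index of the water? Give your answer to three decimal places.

n = sin θ_i / sin θ_r = sin 18.8° / sin 13.9° = 0.3223 / 0.2402 = 1.3415.

1.341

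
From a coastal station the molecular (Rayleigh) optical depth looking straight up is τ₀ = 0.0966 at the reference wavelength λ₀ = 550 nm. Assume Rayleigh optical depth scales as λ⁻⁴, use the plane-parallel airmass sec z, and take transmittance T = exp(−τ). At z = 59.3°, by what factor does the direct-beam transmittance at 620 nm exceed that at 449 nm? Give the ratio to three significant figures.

Airmass: sec 59.3° = 1.9587.
τ(620 nm) = 0.0966 × (550/620)⁴ × 1.9587 = 0.0966 × 0.6193 × 1.9587 = 0.1172.
τ(449 nm) = 0.0966 × (550/449)⁴ × 1.9587 = 0.0966 × 2.2515 × 1.9587 = 0.4260.
T(620)/T(449) = exp(τ_B − τ_A) = exp(0.3088) = 1.3618.

1.36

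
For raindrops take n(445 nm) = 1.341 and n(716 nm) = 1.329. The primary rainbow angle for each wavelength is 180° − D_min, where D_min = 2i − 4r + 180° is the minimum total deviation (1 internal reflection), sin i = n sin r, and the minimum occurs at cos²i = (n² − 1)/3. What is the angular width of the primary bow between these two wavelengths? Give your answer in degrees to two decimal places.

1.73°

At 445 nm (n = 1.341): cos²i = 0.26609 → i = 58.946°, r = 39.705°, D_min = 139.071°, rainbow angle = 40.929°.
At 716 nm (n = 1.329): cos²i = 0.25541 → i = 59.643°, r = 40.487°, D_min = 137.337°, rainbow angle = 42.663°.
Angular width = |40.929° − 42.663°| = 1.735°.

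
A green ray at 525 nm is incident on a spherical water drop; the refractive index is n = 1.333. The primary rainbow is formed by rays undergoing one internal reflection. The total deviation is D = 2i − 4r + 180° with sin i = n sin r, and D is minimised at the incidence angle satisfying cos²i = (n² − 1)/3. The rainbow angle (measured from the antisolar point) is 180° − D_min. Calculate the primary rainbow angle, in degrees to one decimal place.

cos²i = (1.77689 − 1)/3 = 0.25896; i = arccos(0.50888) = 59.410°.
sin r = sin 59.410°/1.333 = 0.64579; r = 40.225°.
D_min = 2·59.410° − 4·40.225° + 180° = 137.922°.
Rainbow angle = 180° − D_min = 42.078°.

42.1°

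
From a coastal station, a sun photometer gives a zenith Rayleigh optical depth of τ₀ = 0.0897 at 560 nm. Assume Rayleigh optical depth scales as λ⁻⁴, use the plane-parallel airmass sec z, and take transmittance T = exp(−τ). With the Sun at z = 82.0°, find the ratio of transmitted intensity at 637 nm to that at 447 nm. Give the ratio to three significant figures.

Airmass: sec 82.0° = 7.1853.
τ(637 nm) = 0.0897 × (560/637)⁴ × 7.1853 = 0.0897 × 0.5973 × 7.1853 = 0.3850.
τ(447 nm) = 0.0897 × (560/447)⁴ × 7.1853 = 0.0897 × 2.4633 × 7.1853 = 1.5877.
T(637)/T(447) = exp(τ_B − τ_A) = exp(1.2027) = 3.3291.

3.33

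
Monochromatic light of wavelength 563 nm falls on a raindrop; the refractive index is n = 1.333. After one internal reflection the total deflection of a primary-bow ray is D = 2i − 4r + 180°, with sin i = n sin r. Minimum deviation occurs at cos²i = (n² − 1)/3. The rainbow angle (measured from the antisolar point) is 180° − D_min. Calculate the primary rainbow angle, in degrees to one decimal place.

42.1°

cos²i = (1.77689 − 1)/3 = 0.25896; i = arccos(0.50888) = 59.410°.
sin r = sin 59.410°/1.333 = 0.64579; r = 40.225°.
D_min = 2·59.410° − 4·40.225° + 180° = 137.922°.
Rainbow angle = 180° − D_min = 42.078°.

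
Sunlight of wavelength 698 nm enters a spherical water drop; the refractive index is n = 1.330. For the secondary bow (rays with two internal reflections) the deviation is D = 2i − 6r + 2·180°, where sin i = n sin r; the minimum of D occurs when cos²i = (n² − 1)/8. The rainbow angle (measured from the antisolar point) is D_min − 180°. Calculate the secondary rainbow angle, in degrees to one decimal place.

cos²i = (1.76890 − 1)/8 = 0.09611; i = arccos(0.31002) = 71.940°.
sin r = sin 71.940°/1.330 = 0.71483; r = 45.630°.
D_min = 2·71.940° − 6·45.630° + 360° = 230.101°.
Rainbow angle = D_min − 180° = 50.101°.

50.1°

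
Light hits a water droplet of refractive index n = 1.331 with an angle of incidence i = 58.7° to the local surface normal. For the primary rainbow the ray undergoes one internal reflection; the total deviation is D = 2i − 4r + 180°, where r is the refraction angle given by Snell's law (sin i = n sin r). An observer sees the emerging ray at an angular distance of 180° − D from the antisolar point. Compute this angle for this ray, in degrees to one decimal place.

42.4°

sin r = sin 58.7° / 1.331 = 0.8545/1.331 = 0.6420; r = 39.94°.
D = 2·58.7° − 4·39.94° + 180° = 117.40° − 159.75° + 180° = 137.65°.
Angle from antisolar point = 180° − D = 42.35°.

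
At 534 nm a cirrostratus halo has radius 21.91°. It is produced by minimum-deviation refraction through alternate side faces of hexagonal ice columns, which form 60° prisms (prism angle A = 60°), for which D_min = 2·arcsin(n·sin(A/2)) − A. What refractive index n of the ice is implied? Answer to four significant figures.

Rearranging: n = sin((D_min + A)/2) / sin(A/2).
(D_min + A)/2 = (21.91° + 60°)/2 = 40.955°.
n = sin 40.955° / sin 30° = 0.6555 / 0.5000 = 1.3109.

1.311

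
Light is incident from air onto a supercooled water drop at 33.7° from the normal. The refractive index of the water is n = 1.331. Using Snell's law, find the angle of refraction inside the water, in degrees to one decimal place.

24.6°

Snell: sin θ_r = sin θ_i / n = sin 33.7° / 1.331 = 0.5548 / 1.331 = 0.4169.
θ_r = arcsin(0.4169) = 24.64°.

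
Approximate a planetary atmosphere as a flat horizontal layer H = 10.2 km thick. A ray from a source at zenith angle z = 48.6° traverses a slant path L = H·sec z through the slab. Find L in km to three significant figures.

sec z = 1/cos 48.6° = 1.5121.
L = 10.2 × 1.5121 = 15.424 km.

15.4 km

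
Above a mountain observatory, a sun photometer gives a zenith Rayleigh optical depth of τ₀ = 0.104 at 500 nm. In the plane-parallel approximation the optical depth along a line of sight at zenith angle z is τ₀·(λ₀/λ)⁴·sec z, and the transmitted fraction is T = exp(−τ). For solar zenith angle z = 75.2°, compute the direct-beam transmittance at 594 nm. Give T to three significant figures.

sec 75.2° = 3.9147.
τ = 0.104 × (500/594)⁴ × 3.9147 = 0.104 × 0.5020 × 3.9147 = 0.2044.
T = exp(−0.2044) = 0.8151.

0.815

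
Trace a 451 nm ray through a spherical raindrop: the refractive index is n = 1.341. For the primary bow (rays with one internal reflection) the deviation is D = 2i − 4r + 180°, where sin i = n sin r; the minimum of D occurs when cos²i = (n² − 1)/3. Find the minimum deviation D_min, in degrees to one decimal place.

139.1°

cos²i = (1.79828 − 1)/3 = 0.26609; i = arccos(0.51584) = 58.946°.
sin r = sin 58.946°/1.341 = 0.63884; r = 39.705°.
D_min = 2·58.946° − 4·39.705° + 180° = 139.071°.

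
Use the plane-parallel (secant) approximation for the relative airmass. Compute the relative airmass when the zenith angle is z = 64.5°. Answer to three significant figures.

2.32

X = sec z = 1/cos 64.5° = 1/0.4305 = 2.3228.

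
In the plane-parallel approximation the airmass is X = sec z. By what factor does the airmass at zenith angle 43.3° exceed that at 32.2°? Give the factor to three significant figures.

1.16

X(43.3°)/X(32.2°) = sec 43.3° / sec 32.2° = cos 32.2° / cos 43.3° = 0.8462/0.7278 = 1.1627.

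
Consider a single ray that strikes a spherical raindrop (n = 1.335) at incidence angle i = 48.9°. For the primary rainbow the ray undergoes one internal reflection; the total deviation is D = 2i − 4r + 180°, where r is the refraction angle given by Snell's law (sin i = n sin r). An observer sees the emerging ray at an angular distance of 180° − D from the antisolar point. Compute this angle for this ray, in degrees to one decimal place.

sin r = sin 48.9° / 1.335 = 0.7536/1.335 = 0.5645; r = 34.37°.
D = 2·48.9° − 4·34.37° + 180° = 97.80° − 137.46° + 180° = 140.34°.
Angle from antisolar point = 180° − D = 39.66°.

39.7°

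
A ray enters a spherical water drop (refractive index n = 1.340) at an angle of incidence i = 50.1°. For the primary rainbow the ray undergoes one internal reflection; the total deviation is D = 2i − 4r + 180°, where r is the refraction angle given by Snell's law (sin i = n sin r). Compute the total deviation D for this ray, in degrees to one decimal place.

sin r = sin 50.1° / 1.340 = 0.7672/1.340 = 0.5725; r = 34.93°.
D = 2·50.1° − 4·34.93° + 180° = 100.20° − 139.70° + 180° = 140.50°.

140.5°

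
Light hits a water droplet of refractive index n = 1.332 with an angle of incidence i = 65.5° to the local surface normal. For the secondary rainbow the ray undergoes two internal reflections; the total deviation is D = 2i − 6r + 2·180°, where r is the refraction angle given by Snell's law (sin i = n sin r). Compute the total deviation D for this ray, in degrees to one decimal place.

232.5°

sin r = sin 65.5° / 1.332 = 0.9100/1.332 = 0.6832; r = 43.09°.
D = 2·65.5° − 6·43.09° + 2·180° = 131.00° − 258.54° + 360° = 232.46°.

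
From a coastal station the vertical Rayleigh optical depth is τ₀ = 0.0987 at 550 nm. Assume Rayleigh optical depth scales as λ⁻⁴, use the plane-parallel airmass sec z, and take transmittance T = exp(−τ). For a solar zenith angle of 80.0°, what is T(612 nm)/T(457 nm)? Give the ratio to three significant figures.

2.27

Airmass: sec 80.0° = 5.7588.
τ(612 nm) = 0.0987 × (550/612)⁴ × 5.7588 = 0.0987 × 0.6523 × 5.7588 = 0.3708.
τ(457 nm) = 0.0987 × (550/457)⁴ × 5.7588 = 0.0987 × 2.0979 × 5.7588 = 1.1924.
T(612)/T(457) = exp(τ_B − τ_A) = exp(0.8217) = 2.2743.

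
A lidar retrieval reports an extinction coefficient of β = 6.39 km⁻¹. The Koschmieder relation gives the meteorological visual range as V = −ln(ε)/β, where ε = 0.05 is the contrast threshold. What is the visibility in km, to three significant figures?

0.469 km

V = −ln(0.05) / 6.39 = 2.996 / 6.39 = 0.4688 km.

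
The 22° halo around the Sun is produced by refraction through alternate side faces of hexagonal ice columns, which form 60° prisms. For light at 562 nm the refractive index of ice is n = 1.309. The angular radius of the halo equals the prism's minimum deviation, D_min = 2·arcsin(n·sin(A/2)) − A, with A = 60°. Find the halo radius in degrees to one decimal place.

21.8°

n·sin(A/2) = 1.309 × sin 30° = 1.309 × 0.5000 = 0.6545.
D_min = 2·arcsin(0.6545) − 60° = 2 × 40.882° − 60° = 21.763°.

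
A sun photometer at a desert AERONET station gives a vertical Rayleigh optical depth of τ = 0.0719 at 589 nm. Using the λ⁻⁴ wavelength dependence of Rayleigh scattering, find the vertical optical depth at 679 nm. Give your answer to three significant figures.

τ(679 nm) = τ(589 nm) × (589/679)⁴ = 0.0719 × (0.8675)⁴ = 0.0719 × 0.5662 = 0.0407.

0.0407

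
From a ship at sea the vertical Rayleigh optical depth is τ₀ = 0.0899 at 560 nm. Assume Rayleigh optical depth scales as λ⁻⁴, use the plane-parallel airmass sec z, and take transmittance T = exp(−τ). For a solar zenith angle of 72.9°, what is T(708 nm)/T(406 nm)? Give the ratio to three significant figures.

2.68

Airmass: sec 72.9° = 3.4009.
τ(708 nm) = 0.0899 × (560/708)⁴ × 3.4009 = 0.0899 × 0.3914 × 3.4009 = 0.1197.
τ(406 nm) = 0.0899 × (560/406)⁴ × 3.4009 = 0.0899 × 3.6195 × 3.4009 = 1.1066.
T(708)/T(406) = exp(τ_B − τ_A) = exp(0.9870) = 2.6831.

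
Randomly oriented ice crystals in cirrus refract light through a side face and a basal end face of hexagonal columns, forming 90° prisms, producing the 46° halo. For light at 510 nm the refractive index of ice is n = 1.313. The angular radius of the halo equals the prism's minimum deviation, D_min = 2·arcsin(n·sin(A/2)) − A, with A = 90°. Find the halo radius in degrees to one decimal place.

46.4°

n·sin(A/2) = 1.313 × sin 45° = 1.313 × 0.7071 = 0.9284.
D_min = 2·arcsin(0.9284) − 90° = 2 × 68.192° − 90° = 46.383°.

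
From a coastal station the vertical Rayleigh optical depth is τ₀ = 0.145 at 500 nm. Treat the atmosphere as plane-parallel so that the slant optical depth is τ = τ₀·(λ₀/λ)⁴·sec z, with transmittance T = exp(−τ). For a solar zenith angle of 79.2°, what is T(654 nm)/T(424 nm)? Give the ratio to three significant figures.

Airmass: sec 79.2° = 5.3367.
τ(654 nm) = 0.145 × (500/654)⁴ × 5.3367 = 0.145 × 0.3416 × 5.3367 = 0.2644.
τ(424 nm) = 0.145 × (500/424)⁴ × 5.3367 = 0.145 × 1.9338 × 5.3367 = 1.4964.
T(654)/T(424) = exp(τ_B − τ_A) = exp(1.2321) = 3.4283.

3.43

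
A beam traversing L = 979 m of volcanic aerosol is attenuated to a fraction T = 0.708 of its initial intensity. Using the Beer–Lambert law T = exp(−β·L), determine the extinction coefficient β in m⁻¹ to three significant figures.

Beer–Lambert: T = exp(−βL) ⇒ β = −ln(T)/L = −ln(0.708)/979 = 0.3453/979 = 0.0003527 m⁻¹.

0.000353 m⁻¹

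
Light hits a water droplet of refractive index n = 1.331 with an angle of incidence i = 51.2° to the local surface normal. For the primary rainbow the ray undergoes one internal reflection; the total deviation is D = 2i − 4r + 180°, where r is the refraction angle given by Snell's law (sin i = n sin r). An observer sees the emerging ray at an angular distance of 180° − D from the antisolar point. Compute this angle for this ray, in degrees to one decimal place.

sin r = sin 51.2° / 1.331 = 0.7793/1.331 = 0.5855; r = 35.84°.
D = 2·51.2° − 4·35.84° + 180° = 102.40° − 143.36° + 180° = 139.04°.
Angle from antisolar point = 180° − D = 40.96°.

41.0°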